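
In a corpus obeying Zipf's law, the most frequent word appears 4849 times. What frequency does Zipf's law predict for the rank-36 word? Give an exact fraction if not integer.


Zipf's law: freq(rank) = f1 / rank
f1 = 4849, rank = 36
freq = 4849 / 36
GCD(4849, 36) = 1
Simplified: 4849/36

4849/36


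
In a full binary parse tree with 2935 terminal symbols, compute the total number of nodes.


Leaf nodes (terminals): 2935
Internal nodes = n - 1 = 2935 - 1 = 2934
Total = leaves + internal = 2935 + 2934 = 5869

5869


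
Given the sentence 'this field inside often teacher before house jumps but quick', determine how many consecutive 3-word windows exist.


Word trigrams from [10] words:
  Trigram 1: (this field inside)
  Trigram 2: (field inside often)
  Trigram 3: (inside often teacher)
  Trigram 4: (often teacher before)
  Trigram 5: (teacher before house)
  Trigram 6: (before house jumps)
  Trigram 7: (house jumps but)
  Trigram 8: (jumps but quick)
Total word trigrams: 10 - 2 = 8

8


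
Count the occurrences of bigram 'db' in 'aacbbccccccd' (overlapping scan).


Scanning 'aacbbccccccd' for bigram 'db':
  Position 0: 'aa' -> no
  Position 1: 'ac' -> no
  Position 2: 'cb' -> no
  Position 3: 'bb' -> no
  Position 4: 'bc' -> no
  Position 5: 'cc' -> no
  Position 6: 'cc' -> no
  Position 7: 'cc' -> no
  Position 8: 'cc' -> no
  Position 9: 'cc' -> no
  Position 10: 'cd' -> no
Total matches: 0

0


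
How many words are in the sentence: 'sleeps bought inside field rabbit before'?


Counting words by splitting on spaces:
  Word 1: 'sleeps'
  Word 2: 'bought'
  Word 3: 'inside'
  Word 4: 'field'
  Word 5: 'rabbit'
  Word 6: 'before'
Total words: 6

6


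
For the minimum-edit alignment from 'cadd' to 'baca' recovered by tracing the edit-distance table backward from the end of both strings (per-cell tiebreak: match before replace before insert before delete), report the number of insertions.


Edit distance = 3. Backtracking from cell (4, 4) with preference match > replace > insert > delete,
then listing the resulting alignment 'cadd' -> 'baca' left to right:
  Step 1: replace c->b
  Step 2: keep 'a'
  Step 3: replace d->c
  Step 4: replace d->a
Total insertions: 0

0


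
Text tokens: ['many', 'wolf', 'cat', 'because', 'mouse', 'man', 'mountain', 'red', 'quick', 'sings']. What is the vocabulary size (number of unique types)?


Listing all tokens and tracking unique types:
  Token 1: 'many' -> NEW (unique so far: 1)
  Token 2: 'wolf' -> NEW (unique so far: 2)
  Token 3: 'cat' -> NEW (unique so far: 3)
  Token 4: 'because' -> NEW (unique so far: 4)
  Token 5: 'mouse' -> NEW (unique so far: 5)
  Token 6: 'man' -> NEW (unique so far: 6)
  Token 7: 'mountain' -> NEW (unique so far: 7)
  Token 8: 'red' -> NEW (unique so far: 8)
  Token 9: 'quick' -> NEW (unique so far: 9)
  Token 10: 'sings' -> NEW (unique so far: 10)
Unique types: ('because', 'cat', 'man', 'many', 'mountain', 'mouse', 'quick', 'red', 'sings', 'wolf')
Vocabulary size: 10

10


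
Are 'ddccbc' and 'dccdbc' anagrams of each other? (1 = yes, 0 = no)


Sort characters of 'ddccbc': 'bcccdd'
Sort characters of 'dccdbc': 'bcccdd'
Sorted forms match -> they ARE anagrams
Result: 1

1


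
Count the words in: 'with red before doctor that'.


Counting words by splitting on spaces:
  Word 1: 'with'
  Word 2: 'red'
  Word 3: 'before'
  Word 4: 'doctor'
  Word 5: 'that'
Total words: 5

5


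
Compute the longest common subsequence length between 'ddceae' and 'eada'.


DP table for LCS of 'ddceae' and 'eada':
       e  a  d  a
    0  0  0  0  0
  d 0  0  0  1  1
  d 0  0  0  1  1
  c 0  0  0  1  1
  e 0  1  1  1  1
  a 0  1  2  2  2
  e 0  1  2  2  2
LCS: 'da'
LCS length = 2

2


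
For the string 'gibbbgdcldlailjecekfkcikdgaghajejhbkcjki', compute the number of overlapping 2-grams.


String 'gibbbgdcldlailjecekfkcikdgaghajejhbkcjki' has length L = 40.
Number of overlapping n-grams = L - n + 1
Substituting: 40 - 2 + 1 = 39

39


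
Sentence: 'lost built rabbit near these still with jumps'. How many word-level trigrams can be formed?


Word trigrams from [8] words:
  Trigram 1: (lost built rabbit)
  Trigram 2: (built rabbit near)
  Trigram 3: (rabbit near these)
  Trigram 4: (near these still)
  Trigram 5: (these still with)
  Trigram 6: (still with jumps)
Total word trigrams: 8 - 2 = 6

6


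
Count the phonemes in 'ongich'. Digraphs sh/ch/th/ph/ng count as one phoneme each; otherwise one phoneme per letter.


Parsing 'ongich' greedily, digraphs first:
  'o' -> vowel phoneme (phonemes so far: 1)
  'ng' -> digraph (1 consonant phoneme) (phonemes so far: 2)
  'i' -> vowel phoneme (phonemes so far: 3)
  'ch' -> digraph (1 consonant phoneme) (phonemes so far: 4)
Total phonemes: 4

4


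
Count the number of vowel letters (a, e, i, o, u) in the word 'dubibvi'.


Scanning each character of 'dubibvi':
  Position 1: 'd' -> consonant (running count: 0)
  Position 2: 'u' -> vowel (running count: 1)
  Position 3: 'b' -> consonant (running count: 1)
  Position 4: 'i' -> vowel (running count: 2)
  Position 5: 'b' -> consonant (running count: 2)
  Position 6: 'v' -> consonant (running count: 2)
  Position 7: 'i' -> vowel (running count: 3)
Total vowels: 3

3


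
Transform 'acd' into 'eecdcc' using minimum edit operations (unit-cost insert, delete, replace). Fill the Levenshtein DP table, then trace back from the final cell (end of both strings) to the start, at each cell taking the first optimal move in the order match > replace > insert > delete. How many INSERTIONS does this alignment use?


Edit distance = 4. Backtracking from cell (3, 6) with preference match > replace > insert > delete,
then listing the resulting alignment 'acd' -> 'eecdcc' left to right:
  Step 1: insert 'e' [insertion #1]
  Step 2: replace a->e
  Step 3: keep 'c'
  Step 4: keep 'd'
  Step 5: insert 'c' [insertion #2]
  Step 6: insert 'c' [insertion #3]
Total insertions: 3

3


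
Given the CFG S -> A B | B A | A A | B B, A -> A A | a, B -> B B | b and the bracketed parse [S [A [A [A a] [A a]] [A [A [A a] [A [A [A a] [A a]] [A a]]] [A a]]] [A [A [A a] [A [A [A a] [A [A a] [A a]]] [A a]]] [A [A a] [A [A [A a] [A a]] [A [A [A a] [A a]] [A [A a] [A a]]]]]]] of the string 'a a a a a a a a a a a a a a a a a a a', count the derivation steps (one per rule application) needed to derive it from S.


Every bracketed nonterminal node [X ...] in the tree is produced by exactly one rule application.
Reading the tree off as a leftmost derivation:
  Step 1: S  =>  A A   (applied S -> A A)
  Step 2: A A  =>  A A A   (applied A -> A A)
  Step 3: A A A  =>  A A A A   (applied A -> A A)
  Step 4: A A A A  =>  a A A A   (applied A -> a)
  Step 5: a A A A  =>  a a A A   (applied A -> a)
  Step 6: a a A A  =>  a a A A A   (applied A -> A A)
  Step 7: a a A A A  =>  a a A A A A   (applied A -> A A)
  Step 8: a a A A A A  =>  a a a A A A   (applied A -> a)
  Step 9: a a a A A A  =>  a a a A A A A   (applied A -> A A)
  Step 10: a a a A A A A  =>  a a a A A A A A   (applied A -> A A)
  Step 11: a a a A A A A A  =>  a a a a A A A A   (applied A -> a)
  Step 12: a a a a A A A A  =>  a a a a a A A A   (applied A -> a)
  Step 13: a a a a a A A A  =>  a a a a a a A A   (applied A -> a)
  Step 14: a a a a a a A A  =>  a a a a a a a A   (applied A -> a)
  Step 15: a a a a a a a A  =>  a a a a a a a A A   (applied A -> A A)
  Step 16: a a a a a a a A A  =>  a a a a a a a A A A   (applied A -> A A)
  Step 17: a a a a a a a A A A  =>  a a a a a a a a A A   (applied A -> a)
  Step 18: a a a a a a a a A A  =>  a a a a a a a a A A A   (applied A -> A A)
  Step 19: a a a a a a a a A A A  =>  a a a a a a a a A A A A   (applied A -> A A)
  Step 20: a a a a a a a a A A A A  =>  a a a a a a a a a A A A   (applied A -> a)
  Step 21: a a a a a a a a a A A A  =>  a a a a a a a a a A A A A   (applied A -> A A)
  Step 22: a a a a a a a a a A A A A  =>  a a a a a a a a a a A A A   (applied A -> a)
  Step 23: a a a a a a a a a a A A A  =>  a a a a a a a a a a a A A   (applied A -> a)
  Step 24: a a a a a a a a a a a A A  =>  a a a a a a a a a a a a A   (applied A -> a)
  Step 25: a a a a a a a a a a a a A  =>  a a a a a a a a a a a a A A   (applied A -> A A)
  Step 26: a a a a a a a a a a a a A A  =>  a a a a a a a a a a a a a A   (applied A -> a)
  Step 27: a a a a a a a a a a a a a A  =>  a a a a a a a a a a a a a A A   (applied A -> A A)
  Step 28: a a a a a a a a a a a a a A A  =>  a a a a a a a a a a a a a A A A   (applied A -> A A)
  Step 29: a a a a a a a a a a a a a A A A  =>  a a a a a a a a a a a a a a A A   (applied A -> a)
  Step 30: a a a a a a a a a a a a a a A A  =>  a a a a a a a a a a a a a a a A   (applied A -> a)
  Step 31: a a a a a a a a a a a a a a a A  =>  a a a a a a a a a a a a a a a A A   (applied A -> A A)
  Step 32: a a a a a a a a a a a a a a a A A  =>  a a a a a a a a a a a a a a a A A A   (applied A -> A A)
  Step 33: a a a a a a a a a a a a a a a A A A  =>  a a a a a a a a a a a a a a a a A A   (applied A -> a)
  Step 34: a a a a a a a a a a a a a a a a A A  =>  a a a a a a a a a a a a a a a a a A   (applied A -> a)
  Step 35: a a a a a a a a a a a a a a a a a A  =>  a a a a a a a a a a a a a a a a a A A   (applied A -> A A)
  Step 36: a a a a a a a a a a a a a a a a a A A  =>  a a a a a a a a a a a a a a a a a a A   (applied A -> a)
  Step 37: a a a a a a a a a a a a a a a a a a A  =>  a a a a a a a a a a a a a a a a a a a   (applied A -> a)
Final yield: a a a a a a a a a a a a a a a a a a a
Total rewrite steps: 37

37


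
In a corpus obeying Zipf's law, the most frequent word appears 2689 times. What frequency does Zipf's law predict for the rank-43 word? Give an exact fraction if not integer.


Zipf's law: freq(rank) = f1 / rank
f1 = 2689, rank = 43
freq = 2689 / 43
GCD(2689, 43) = 1
Simplified: 2689/43

2689/43


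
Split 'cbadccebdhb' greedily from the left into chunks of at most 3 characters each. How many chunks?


'cbadccebdhb' has 11 characters.
Chunking with max size 3:
  Chunk 1: 'cba' (positions 0-2)
  Chunk 2: 'dcc' (positions 3-5)
  Chunk 3: 'ebd' (positions 6-8)
  Chunk 4: 'hb' (positions 9-10)
Total chunks: ceil(11 / 3) = 4

4


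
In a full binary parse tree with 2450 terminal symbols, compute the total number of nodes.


Leaf nodes (terminals): 2450
Internal nodes = n - 1 = 2450 - 1 = 2449
Total = leaves + internal = 2450 + 2449 = 4899

4899


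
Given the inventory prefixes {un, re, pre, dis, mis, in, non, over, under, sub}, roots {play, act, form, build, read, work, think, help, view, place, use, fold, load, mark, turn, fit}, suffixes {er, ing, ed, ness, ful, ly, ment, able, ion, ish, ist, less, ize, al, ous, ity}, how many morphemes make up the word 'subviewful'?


Segmenting 'subviewful' against the inventory:
  'sub' -> prefix (morpheme 1)
  'view' -> root (morpheme 2)
  'ful' -> suffix (morpheme 3)
Total morphemes: 3

3


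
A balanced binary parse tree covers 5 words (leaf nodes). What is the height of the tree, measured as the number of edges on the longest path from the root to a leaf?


In a balanced binary tree with n leaves the deepest leaf is ceil(log2(n)) edges below the root.
log2(5) = 2.3219
ceil(2.3219) = 3
height (edges) = 3

3


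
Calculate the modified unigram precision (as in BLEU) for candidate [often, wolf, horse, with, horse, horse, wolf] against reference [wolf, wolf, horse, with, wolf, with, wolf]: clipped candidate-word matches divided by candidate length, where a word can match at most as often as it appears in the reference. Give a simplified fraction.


Reference word counts: {'horse': 1, 'with': 2, 'wolf': 4}
Checking each candidate word (with clipping):
  'often' -> not in reference -> no match (matches: 0)
  'wolf' -> in reference (ref count 4, used 1/4) -> match (matches: 1)
  'horse' -> in reference (ref count 1, used 1/1) -> match (matches: 2)
  'with' -> in reference (ref count 2, used 1/2) -> match (matches: 3)
  'horse' -> ref count 1 already used up (1/1) -> clipped, no match (matches: 3)
  'horse' -> ref count 1 already used up (1/1) -> clipped, no match (matches: 3)
  'wolf' -> in reference (ref count 4, used 2/4) -> match (matches: 4)
Clipped matches: 4, Candidate length: 7
Precision = 4/7

4/7


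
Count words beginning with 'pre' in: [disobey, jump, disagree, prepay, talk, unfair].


Checking each word for prefix 'pre':
  'disobey' -> no (count: 0)
  'jump' -> no (count: 0)
  'disagree' -> no (count: 0)
  'prepay' -> YES, starts with 'pre' (count: 1)
  'talk' -> no (count: 1)
  'unfair' -> no (count: 1)
Total with prefix 'pre': 1

1


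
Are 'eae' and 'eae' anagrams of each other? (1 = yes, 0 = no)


Sort characters of 'eae': 'aee'
Sort characters of 'eae': 'aee'
Sorted forms match -> they ARE anagrams
Result: 1

1


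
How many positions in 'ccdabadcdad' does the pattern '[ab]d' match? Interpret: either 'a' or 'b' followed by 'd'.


Pattern: [ab]d means either 'a' or 'b' followed by 'd'.
Scanning 'ccdabadcdad' position-by-position:
  Pos 0: window 'cc' -> no
  Pos 1: window 'cd' -> no
  Pos 2: window 'da' -> no
  Pos 3: window 'ab' -> no
  Pos 4: window 'ba' -> no
  Pos 5: window 'ad' -> MATCH
  Pos 6: window 'dc' -> no
  Pos 7: window 'cd' -> no
  Pos 8: window 'da' -> no
  Pos 9: window 'ad' -> MATCH
  Pos 10: window 'd' -> no
Total matches: 2

2


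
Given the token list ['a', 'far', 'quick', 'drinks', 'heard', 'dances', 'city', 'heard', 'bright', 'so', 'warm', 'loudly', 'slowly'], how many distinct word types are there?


Listing all tokens and tracking unique types:
  Token 1: 'a' -> NEW (unique so far: 1)
  Token 2: 'far' -> NEW (unique so far: 2)
  Token 3: 'quick' -> NEW (unique so far: 3)
  Token 4: 'drinks' -> NEW (unique so far: 4)
  Token 5: 'heard' -> NEW (unique so far: 5)
  Token 6: 'dances' -> NEW (unique so far: 6)
  Token 7: 'city' -> NEW (unique so far: 7)
  Token 8: 'heard' -> duplicate (unique so far: 7)
  Token 9: 'bright' -> NEW (unique so far: 8)
  Token 10: 'so' -> NEW (unique so far: 9)
  Token 11: 'warm' -> NEW (unique so far: 10)
  Token 12: 'loudly' -> NEW (unique so far: 11)
  Token 13: 'slowly' -> NEW (unique so far: 12)
Unique types: ('a', 'bright', 'city', 'dances', 'drinks', 'far', 'heard', 'loudly', 'quick', 'slowly', 'so', 'warm')
Vocabulary size: 12

12


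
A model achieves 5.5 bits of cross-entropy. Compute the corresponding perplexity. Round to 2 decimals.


Perplexity formula: PP = 2^H
H = 5.5
PP = 2^5.5
Decompose: 2^5.5 = 2^5 * 2^0.5 = 2^5 * sqrt(2)
2^5 = 32, sqrt(2) ~ 1.4142136
PP ~ 32 * 1.4142136 = 45.2548352
Rounded to 2 decimals: 45.25

45.25


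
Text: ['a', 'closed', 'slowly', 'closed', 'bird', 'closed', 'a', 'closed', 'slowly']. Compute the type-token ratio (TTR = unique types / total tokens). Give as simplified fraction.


Tokens: 9
Unique types: ('a', 'bird', 'closed', 'slowly') = 4
TTR = 4/9
Already in lowest terms.

4/9


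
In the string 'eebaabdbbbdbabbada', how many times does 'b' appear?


Scanning 'eebaabdbbbdbabbada' for 'b':
  Position 2: 'b' -> MATCH (count: 1)
  Position 5: 'b' -> MATCH (count: 2)
  Position 7: 'b' -> MATCH (count: 3)
  Position 8: 'b' -> MATCH (count: 4)
  Position 9: 'b' -> MATCH (count: 5)
  Position 11: 'b' -> MATCH (count: 6)
  Position 13: 'b' -> MATCH (count: 7)
  Position 14: 'b' -> MATCH (count: 8)
Total occurrences of 'b': 8

8


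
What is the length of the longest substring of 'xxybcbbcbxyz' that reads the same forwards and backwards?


Scanning 'xxybcbbcbxyz' for palindromic substrings.
Substring at positions 3-8: 'bcbbcb'.
Check: reverse('bcbbcb') = 'bcbbcb' -> palindrome confirmed.
Neighbouring characters ('y' / 'x') break symmetry, so it cannot extend further.
No longer palindromic substring exists; longest length = 6

6


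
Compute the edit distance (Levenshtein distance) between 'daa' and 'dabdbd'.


Building DP table for s1='daa' (len 3) and s2='dabdbd' (len 6):
       d  a  b  d  b  d
    0  1  2  3  4  5  6
  d 1  0  1  2  3  4  5
  a 2  1  0  1  2  3  4
  a 3  2  1  1  2  3  4
Edit distance = dp[3][6] = 4

4


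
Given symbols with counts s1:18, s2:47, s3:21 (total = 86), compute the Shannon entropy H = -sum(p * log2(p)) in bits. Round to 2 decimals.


Computing entropy H = -sum(p_i * log2(p_i)):
  s1: p = 18/86 = 0.2093, -p*log2(p) = 0.4723
  s2: p = 47/86 = 0.5465, -p*log2(p) = 0.4764
  s3: p = 21/86 = 0.2442, -p*log2(p) = 0.4967
H = sum of terms = 1.4454
Rounded to 2 decimals: 1.45

1.45


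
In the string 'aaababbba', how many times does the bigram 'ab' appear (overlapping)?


Scanning 'aaababbba' for bigram 'ab':
  Position 0: 'aa' -> no
  Position 1: 'aa' -> no
  Position 2: 'ab' -> MATCH
  Position 3: 'ba' -> no
  Position 4: 'ab' -> MATCH
  Position 5: 'bb' -> no
  Position 6: 'bb' -> no
  Position 7: 'ba' -> no
Total matches: 2

2


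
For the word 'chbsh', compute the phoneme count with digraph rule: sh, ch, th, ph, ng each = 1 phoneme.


Parsing 'chbsh' greedily, digraphs first:
  'ch' -> digraph (1 consonant phoneme) (phonemes so far: 1)
  'b' -> consonant phoneme (phonemes so far: 2)
  'sh' -> digraph (1 consonant phoneme) (phonemes so far: 3)
Total phonemes: 3

3


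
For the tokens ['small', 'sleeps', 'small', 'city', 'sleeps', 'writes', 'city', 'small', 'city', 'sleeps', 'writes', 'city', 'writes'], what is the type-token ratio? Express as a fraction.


Tokens: 13
Unique types: ('city', 'sleeps', 'small', 'writes') = 4
TTR = 4/13
Already in lowest terms.

4/13


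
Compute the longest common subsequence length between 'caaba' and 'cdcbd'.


DP table for LCS of 'caaba' and 'cdcbd':
       c  d  c  b  d
    0  0  0  0  0  0
  c 0  1  1  1  1  1
  a 0  1  1  1  1  1
  a 0  1  1  1  1  1
  b 0  1  1  1  2  2
  a 0  1  1  1  2  2
LCS: 'cb'
LCS length = 2

2


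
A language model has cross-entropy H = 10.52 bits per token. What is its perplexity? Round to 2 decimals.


Perplexity formula: PP = 2^H
H = 10.52
PP = 2^10.52
Decompose: 2^10.52 = 2^10 * 2^0.52
2^10 = 1024, 2^0.52 ~ 1.4339552
PP ~ 1024 * 1.4339552 = 1468.3701248
Rounded to 2 decimals: 1468.37

1468.37


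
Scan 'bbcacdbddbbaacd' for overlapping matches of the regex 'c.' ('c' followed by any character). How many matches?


Pattern: c. means 'c' followed by any character.
Scanning 'bbcacdbddbbaacd' position-by-position:
  Pos 0: window 'bb' -> no
  Pos 1: window 'bc' -> no
  Pos 2: window 'ca' -> MATCH
  Pos 3: window 'ac' -> no
  Pos 4: window 'cd' -> MATCH
  Pos 5: window 'db' -> no
  Pos 6: window 'bd' -> no
  Pos 7: window 'dd' -> no
  Pos 8: window 'db' -> no
  Pos 9: window 'bb' -> no
  Pos 10: window 'ba' -> no
  Pos 11: window 'aa' -> no
  Pos 12: window 'ac' -> no
  Pos 13: window 'cd' -> MATCH
  Pos 14: window 'd' -> no
Total matches: 3

3


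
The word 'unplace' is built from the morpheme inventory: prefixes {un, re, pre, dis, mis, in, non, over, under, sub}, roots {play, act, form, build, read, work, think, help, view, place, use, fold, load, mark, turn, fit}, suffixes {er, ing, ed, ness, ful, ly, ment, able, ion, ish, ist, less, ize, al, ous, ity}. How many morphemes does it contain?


Segmenting 'unplace' against the inventory:
  'un' -> prefix (morpheme 1)
  'place' -> root (morpheme 2)
Total morphemes: 2

2


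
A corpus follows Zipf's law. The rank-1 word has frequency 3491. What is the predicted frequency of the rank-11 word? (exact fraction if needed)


Zipf's law: freq(rank) = f1 / rank
f1 = 3491, rank = 11
freq = 3491 / 11
GCD(3491, 11) = 1
Simplified: 3491/11

3491/11


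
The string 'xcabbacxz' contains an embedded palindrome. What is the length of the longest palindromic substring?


Scanning 'xcabbacxz' for palindromic substrings.
Substring at positions 0-7: 'xcabbacx'.
Check: reverse('xcabbacx') = 'xcabbacx' -> palindrome confirmed.
Neighbouring characters ('-' / 'z') break symmetry, so it cannot extend further.
No longer palindromic substring exists; longest length = 8

8


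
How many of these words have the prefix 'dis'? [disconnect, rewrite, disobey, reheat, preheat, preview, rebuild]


Checking each word for prefix 'dis':
  'disconnect' -> YES, starts with 'dis' (count: 1)
  'rewrite' -> no (count: 1)
  'disobey' -> YES, starts with 'dis' (count: 2)
  'reheat' -> no (count: 2)
  'preheat' -> no (count: 2)
  'preview' -> no (count: 2)
  'rebuild' -> no (count: 2)
Total with prefix 'dis': 2

2


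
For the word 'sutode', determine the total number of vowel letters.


Scanning each character of 'sutode':
  Position 1: 's' -> consonant (running count: 0)
  Position 2: 'u' -> vowel (running count: 1)
  Position 3: 't' -> consonant (running count: 1)
  Position 4: 'o' -> vowel (running count: 2)
  Position 5: 'd' -> consonant (running count: 2)
  Position 6: 'e' -> vowel (running count: 3)
Total vowels: 3

3


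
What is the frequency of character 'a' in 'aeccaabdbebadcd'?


Scanning 'aeccaabdbebadcd' for 'a':
  Position 0: 'a' -> MATCH (count: 1)
  Position 4: 'a' -> MATCH (count: 2)
  Position 5: 'a' -> MATCH (count: 3)
  Position 11: 'a' -> MATCH (count: 4)
Total occurrences of 'a': 4

4


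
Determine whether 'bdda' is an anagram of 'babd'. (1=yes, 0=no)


Sort characters of 'bdda': 'abdd'
Sort characters of 'babd': 'abbd'
Sorted forms differ -> they are NOT anagrams
Result: 0

0


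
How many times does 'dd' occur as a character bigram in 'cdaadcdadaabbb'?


Scanning 'cdaadcdadaabbb' for bigram 'dd':
  Position 0: 'cd' -> no
  Position 1: 'da' -> no
  Position 2: 'aa' -> no
  Position 3: 'ad' -> no
  Position 4: 'dc' -> no
  Position 5: 'cd' -> no
  Position 6: 'da' -> no
  Position 7: 'ad' -> no
  Position 8: 'da' -> no
  Position 9: 'aa' -> no
  Position 10: 'ab' -> no
  Position 11: 'bb' -> no
  Position 12: 'bb' -> no
Total matches: 0

0


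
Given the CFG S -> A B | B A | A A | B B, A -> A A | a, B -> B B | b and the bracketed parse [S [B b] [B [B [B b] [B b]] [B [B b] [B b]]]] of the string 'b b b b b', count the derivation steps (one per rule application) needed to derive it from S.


Every bracketed nonterminal node [X ...] in the tree is produced by exactly one rule application.
Reading the tree off as a leftmost derivation:
  Step 1: S  =>  B B   (applied S -> B B)
  Step 2: B B  =>  b B   (applied B -> b)
  Step 3: b B  =>  b B B   (applied B -> B B)
  Step 4: b B B  =>  b B B B   (applied B -> B B)
  Step 5: b B B B  =>  b b B B   (applied B -> b)
  Step 6: b b B B  =>  b b b B   (applied B -> b)
  Step 7: b b b B  =>  b b b B B   (applied B -> B B)
  Step 8: b b b B B  =>  b b b b B   (applied B -> b)
  Step 9: b b b b B  =>  b b b b b   (applied B -> b)
Final yield: b b b b b
Total rewrite steps: 9

9


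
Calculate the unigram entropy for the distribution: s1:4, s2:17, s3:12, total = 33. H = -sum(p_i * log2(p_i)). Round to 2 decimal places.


Computing entropy H = -sum(p_i * log2(p_i)):
  s1: p = 4/33 = 0.1212, -p*log2(p) = 0.3690
  s2: p = 17/33 = 0.5152, -p*log2(p) = 0.4930
  s3: p = 12/33 = 0.3636, -p*log2(p) = 0.5307
H = sum of terms = 1.3927
Rounded to 2 decimals: 1.39

1.39


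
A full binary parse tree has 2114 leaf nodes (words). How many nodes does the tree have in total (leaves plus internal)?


Leaf nodes (terminals): 2114
Internal nodes = n - 1 = 2114 - 1 = 2113
Total = leaves + internal = 2114 + 2113 = 4227

4227


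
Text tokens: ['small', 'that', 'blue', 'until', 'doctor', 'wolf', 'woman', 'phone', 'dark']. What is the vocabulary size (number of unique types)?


Listing all tokens and tracking unique types:
  Token 1: 'small' -> NEW (unique so far: 1)
  Token 2: 'that' -> NEW (unique so far: 2)
  Token 3: 'blue' -> NEW (unique so far: 3)
  Token 4: 'until' -> NEW (unique so far: 4)
  Token 5: 'doctor' -> NEW (unique so far: 5)
  Token 6: 'wolf' -> NEW (unique so far: 6)
  Token 7: 'woman' -> NEW (unique so far: 7)
  Token 8: 'phone' -> NEW (unique so far: 8)
  Token 9: 'dark' -> NEW (unique so far: 9)
Unique types: ('blue', 'dark', 'doctor', 'phone', 'small', 'that', 'until', 'wolf', 'woman')
Vocabulary size: 9

9


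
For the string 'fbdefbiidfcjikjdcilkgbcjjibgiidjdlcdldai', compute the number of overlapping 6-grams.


String 'fbdefbiidfcjikjdcilkgbcjjibgiidjdlcdldai' has length L = 40.
Number of overlapping n-grams = L - n + 1
Substituting: 40 - 6 + 1 = 35

35


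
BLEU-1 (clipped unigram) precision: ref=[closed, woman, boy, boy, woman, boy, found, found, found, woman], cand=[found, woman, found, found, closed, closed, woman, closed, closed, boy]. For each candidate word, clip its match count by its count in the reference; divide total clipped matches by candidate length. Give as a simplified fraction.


Reference word counts: {'boy': 3, 'closed': 1, 'found': 3, 'woman': 3}
Checking each candidate word (with clipping):
  'found' -> in reference (ref count 3, used 1/3) -> match (matches: 1)
  'woman' -> in reference (ref count 3, used 1/3) -> match (matches: 2)
  'found' -> in reference (ref count 3, used 2/3) -> match (matches: 3)
  'found' -> in reference (ref count 3, used 3/3) -> match (matches: 4)
  'closed' -> in reference (ref count 1, used 1/1) -> match (matches: 5)
  'closed' -> ref count 1 already used up (1/1) -> clipped, no match (matches: 5)
  'woman' -> in reference (ref count 3, used 2/3) -> match (matches: 6)
  'closed' -> ref count 1 already used up (1/1) -> clipped, no match (matches: 6)
  'closed' -> ref count 1 already used up (1/1) -> clipped, no match (matches: 6)
  'boy' -> in reference (ref count 3, used 1/3) -> match (matches: 7)
Clipped matches: 7, Candidate length: 10
Precision = 7/10

7/10


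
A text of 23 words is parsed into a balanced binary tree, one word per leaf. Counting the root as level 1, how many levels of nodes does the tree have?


In a balanced binary tree with n leaves the deepest leaf is ceil(log2(n)) edges below the root,
so counting node levels inclusive of root and leaves gives ceil(log2(n)) + 1 levels.
log2(23) = 4.5236
ceil(4.5236) = 5
levels = 5 + 1 = 6

6


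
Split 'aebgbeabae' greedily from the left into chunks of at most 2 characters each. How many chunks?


'aebgbeabae' has 10 characters.
Chunking with max size 2:
  Chunk 1: 'ae' (positions 0-1)
  Chunk 2: 'bg' (positions 2-3)
  Chunk 3: 'be' (positions 4-5)
  Chunk 4: 'ab' (positions 6-7)
  Chunk 5: 'ae' (positions 8-9)
Total chunks: ceil(10 / 2) = 5

5


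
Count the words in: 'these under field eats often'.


Counting words by splitting on spaces:
  Word 1: 'these'
  Word 2: 'under'
  Word 3: 'field'
  Word 4: 'eats'
  Word 5: 'often'
Total words: 5

5


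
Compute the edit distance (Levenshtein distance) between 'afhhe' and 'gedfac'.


Building DP table for s1='afhhe' (len 5) and s2='gedfac' (len 6):
       g  e  d  f  a  c
    0  1  2  3  4  5  6
  a 1  1  2  3  4  4  5
  f 2  2  2  3  3  4  5
  h 3  3  3  3  4  4  5
  h 4  4  4  4  4  5  5
  e 5  5  4  5  5  5  6
Edit distance = dp[5][6] = 6

6


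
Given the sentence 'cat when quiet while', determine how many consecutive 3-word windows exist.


Word trigrams from [4] words:
  Trigram 1: (cat when quiet)
  Trigram 2: (when quiet while)
Total word trigrams: 4 - 2 = 2

2


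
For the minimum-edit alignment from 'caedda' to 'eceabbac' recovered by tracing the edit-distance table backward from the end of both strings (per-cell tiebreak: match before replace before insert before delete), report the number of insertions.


Edit distance = 6. Backtracking from cell (6, 8) with preference match > replace > insert > delete,
then listing the resulting alignment 'caedda' -> 'eceabbac' left to right:
  Step 1: insert 'e' [insertion #1]
  Step 2: keep 'c'
  Step 3: insert 'e' [insertion #2]
  Step 4: keep 'a'
  Step 5: replace e->b
  Step 6: replace d->b
  Step 7: replace d->a
  Step 8: replace a->c
Total insertions: 2

2


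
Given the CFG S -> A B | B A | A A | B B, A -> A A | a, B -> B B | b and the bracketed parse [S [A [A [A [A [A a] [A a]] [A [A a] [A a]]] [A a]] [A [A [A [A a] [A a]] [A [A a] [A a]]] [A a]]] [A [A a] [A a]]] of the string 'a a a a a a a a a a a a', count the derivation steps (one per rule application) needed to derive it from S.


Every bracketed nonterminal node [X ...] in the tree is produced by exactly one rule application.
Reading the tree off as a leftmost derivation:
  Step 1: S  =>  A A   (applied S -> A A)
  Step 2: A A  =>  A A A   (applied A -> A A)
  Step 3: A A A  =>  A A A A   (applied A -> A A)
  Step 4: A A A A  =>  A A A A A   (applied A -> A A)
  Step 5: A A A A A  =>  A A A A A A   (applied A -> A A)
  Step 6: A A A A A A  =>  a A A A A A   (applied A -> a)
  Step 7: a A A A A A  =>  a a A A A A   (applied A -> a)
  Step 8: a a A A A A  =>  a a A A A A A   (applied A -> A A)
  Step 9: a a A A A A A  =>  a a a A A A A   (applied A -> a)
  Step 10: a a a A A A A  =>  a a a a A A A   (applied A -> a)
  Step 11: a a a a A A A  =>  a a a a a A A   (applied A -> a)
  Step 12: a a a a a A A  =>  a a a a a A A A   (applied A -> A A)
  Step 13: a a a a a A A A  =>  a a a a a A A A A   (applied A -> A A)
  Step 14: a a a a a A A A A  =>  a a a a a A A A A A   (applied A -> A A)
  Step 15: a a a a a A A A A A  =>  a a a a a a A A A A   (applied A -> a)
  Step 16: a a a a a a A A A A  =>  a a a a a a a A A A   (applied A -> a)
  Step 17: a a a a a a a A A A  =>  a a a a a a a A A A A   (applied A -> A A)
  Step 18: a a a a a a a A A A A  =>  a a a a a a a a A A A   (applied A -> a)
  Step 19: a a a a a a a a A A A  =>  a a a a a a a a a A A   (applied A -> a)
  Step 20: a a a a a a a a a A A  =>  a a a a a a a a a a A   (applied A -> a)
  Step 21: a a a a a a a a a a A  =>  a a a a a a a a a a A A   (applied A -> A A)
  Step 22: a a a a a a a a a a A A  =>  a a a a a a a a a a a A   (applied A -> a)
  Step 23: a a a a a a a a a a a A  =>  a a a a a a a a a a a a   (applied A -> a)
Final yield: a a a a a a a a a a a a
Total rewrite steps: 23

23


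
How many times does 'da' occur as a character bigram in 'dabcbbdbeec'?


Scanning 'dabcbbdbeec' for bigram 'da':
  Position 0: 'da' -> MATCH
  Position 1: 'ab' -> no
  Position 2: 'bc' -> no
  Position 3: 'cb' -> no
  Position 4: 'bb' -> no
  Position 5: 'bd' -> no
  Position 6: 'db' -> no
  Position 7: 'be' -> no
  Position 8: 'ee' -> no
  Position 9: 'ec' -> no
Total matches: 1

1


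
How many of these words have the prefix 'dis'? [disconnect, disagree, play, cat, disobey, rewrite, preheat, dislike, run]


Checking each word for prefix 'dis':
  'disconnect' -> YES, starts with 'dis' (count: 1)
  'disagree' -> YES, starts with 'dis' (count: 2)
  'play' -> no (count: 2)
  'cat' -> no (count: 2)
  'disobey' -> YES, starts with 'dis' (count: 3)
  'rewrite' -> no (count: 3)
  'preheat' -> no (count: 3)
  'dislike' -> YES, starts with 'dis' (count: 4)
  'run' -> no (count: 4)
Total with prefix 'dis': 4

4


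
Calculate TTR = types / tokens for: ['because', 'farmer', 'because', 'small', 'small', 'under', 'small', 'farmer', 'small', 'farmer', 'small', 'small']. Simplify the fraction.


Tokens: 12
Unique types: ('because', 'farmer', 'small', 'under') = 4
TTR = 4/12
Simplify: divide both by 4 -> 1/3
TTR = 1/3

1/3


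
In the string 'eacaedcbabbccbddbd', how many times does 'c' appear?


Scanning 'eacaedcbabbccbddbd' for 'c':
  Position 2: 'c' -> MATCH (count: 1)
  Position 6: 'c' -> MATCH (count: 2)
  Position 11: 'c' -> MATCH (count: 3)
  Position 12: 'c' -> MATCH (count: 4)
Total occurrences of 'c': 4

4


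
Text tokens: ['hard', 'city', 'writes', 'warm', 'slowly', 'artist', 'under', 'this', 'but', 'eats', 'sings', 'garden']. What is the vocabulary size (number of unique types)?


Listing all tokens and tracking unique types:
  Token 1: 'hard' -> NEW (unique so far: 1)
  Token 2: 'city' -> NEW (unique so far: 2)
  Token 3: 'writes' -> NEW (unique so far: 3)
  Token 4: 'warm' -> NEW (unique so far: 4)
  Token 5: 'slowly' -> NEW (unique so far: 5)
  Token 6: 'artist' -> NEW (unique so far: 6)
  Token 7: 'under' -> NEW (unique so far: 7)
  Token 8: 'this' -> NEW (unique so far: 8)
  Token 9: 'but' -> NEW (unique so far: 9)
  Token 10: 'eats' -> NEW (unique so far: 10)
  Token 11: 'sings' -> NEW (unique so far: 11)
  Token 12: 'garden' -> NEW (unique so far: 12)
Unique types: ('artist', 'but', 'city', 'eats', 'garden', 'hard', 'sings', 'slowly', 'this', 'under', 'warm', 'writes')
Vocabulary size: 12

12


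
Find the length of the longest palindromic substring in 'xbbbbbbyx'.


Scanning 'xbbbbbbyx' for palindromic substrings.
Substring at positions 1-6: 'bbbbbb'.
Check: reverse('bbbbbb') = 'bbbbbb' -> palindrome confirmed.
Neighbouring characters ('x' / 'y') break symmetry, so it cannot extend further.
No longer palindromic substring exists; longest length = 6

6


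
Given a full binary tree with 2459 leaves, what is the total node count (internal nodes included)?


Leaf nodes (terminals): 2459
Internal nodes = n - 1 = 2459 - 1 = 2458
Total = leaves + internal = 2459 + 2458 = 4917

4917


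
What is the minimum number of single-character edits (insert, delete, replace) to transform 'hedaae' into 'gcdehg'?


Building DP table for s1='hedaae' (len 6) and s2='gcdehg' (len 6):
       g  c  d  e  h  g
    0  1  2  3  4  5  6
  h 1  1  2  3  4  4  5
  e 2  2  2  3  3  4  5
  d 3  3  3  2  3  4  5
  a 4  4  4  3  3  4  5
  a 5  5  5  4  4  4  5
  e 6  6  6  5  4  5  5
Edit distance = dp[6][6] = 5

5


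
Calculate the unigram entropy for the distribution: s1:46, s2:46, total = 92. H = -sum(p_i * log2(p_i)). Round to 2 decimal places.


Computing entropy H = -sum(p_i * log2(p_i)):
  s1: p = 46/92 = 0.5000, -p*log2(p) = 0.5000
  s2: p = 46/92 = 0.5000, -p*log2(p) = 0.5000
H = sum of terms = 1.0000
Rounded to 2 decimals: 1.00

1.00


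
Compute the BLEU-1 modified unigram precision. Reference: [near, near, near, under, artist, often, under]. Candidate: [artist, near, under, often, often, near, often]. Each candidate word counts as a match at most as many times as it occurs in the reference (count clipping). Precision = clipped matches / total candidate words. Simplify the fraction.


Reference word counts: {'artist': 1, 'near': 3, 'often': 1, 'under': 2}
Checking each candidate word (with clipping):
  'artist' -> in reference (ref count 1, used 1/1) -> match (matches: 1)
  'near' -> in reference (ref count 3, used 1/3) -> match (matches: 2)
  'under' -> in reference (ref count 2, used 1/2) -> match (matches: 3)
  'often' -> in reference (ref count 1, used 1/1) -> match (matches: 4)
  'often' -> ref count 1 already used up (1/1) -> clipped, no match (matches: 4)
  'near' -> in reference (ref count 3, used 2/3) -> match (matches: 5)
  'often' -> ref count 1 already used up (1/1) -> clipped, no match (matches: 5)
Clipped matches: 5, Candidate length: 7
Precision = 5/7

5/7


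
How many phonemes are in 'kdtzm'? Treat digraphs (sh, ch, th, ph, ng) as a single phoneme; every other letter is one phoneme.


Parsing 'kdtzm' greedily, digraphs first:
  'k' -> consonant phoneme (phonemes so far: 1)
  'd' -> consonant phoneme (phonemes so far: 2)
  't' -> consonant phoneme (phonemes so far: 3)
  'z' -> consonant phoneme (phonemes so far: 4)
  'm' -> consonant phoneme (phonemes so far: 5)
Total phonemes: 5

5


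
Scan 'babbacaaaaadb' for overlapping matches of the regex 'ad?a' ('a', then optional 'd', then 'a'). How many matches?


Pattern: ad?a means 'a', then optional 'd', then 'a'.
Scanning 'babbacaaaaadb' position-by-position:
  Pos 0: window 'bab' -> no
  Pos 1: window 'abb' -> no
  Pos 2: window 'bba' -> no
  Pos 3: window 'bac' -> no
  Pos 4: window 'aca' -> no
  Pos 5: window 'caa' -> no
  Pos 6: window 'aaa' -> MATCH
  Pos 7: window 'aaa' -> MATCH
  Pos 8: window 'aaa' -> MATCH
  Pos 9: window 'aad' -> MATCH
  Pos 10: window 'adb' -> no
  Pos 11: window 'db' -> no
  Pos 12: window 'b' -> no
Total matches: 4

4


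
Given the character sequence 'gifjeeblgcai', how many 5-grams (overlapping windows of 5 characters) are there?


String 'gifjeeblgcai' has length L = 12.
Number of overlapping n-grams = L - n + 1
Substituting: 12 - 5 + 1 = 8

8


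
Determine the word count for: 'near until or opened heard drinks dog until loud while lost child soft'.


Counting words by splitting on spaces:
  Word 1: 'near'
  Word 2: 'until'
  Word 3: 'or'
  Word 4: 'opened'
  Word 5: 'heard'
  Word 6: 'drinks'
  Word 7: 'dog'
  Word 8: 'until'
  Word 9: 'loud'
  Word 10: 'while'
  Word 11: 'lost'
  Word 12: 'child'
  Word 13: 'soft'
Total words: 13

13


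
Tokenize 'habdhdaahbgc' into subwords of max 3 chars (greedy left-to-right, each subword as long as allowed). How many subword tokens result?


'habdhdaahbgc' has 12 characters.
Chunking with max size 3:
  Chunk 1: 'hab' (positions 0-2)
  Chunk 2: 'dhd' (positions 3-5)
  Chunk 3: 'aah' (positions 6-8)
  Chunk 4: 'bgc' (positions 9-11)
Total chunks: ceil(12 / 3) = 4

4


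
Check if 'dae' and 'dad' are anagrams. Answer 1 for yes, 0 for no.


Sort characters of 'dae': 'ade'
Sort characters of 'dad': 'add'
Sorted forms differ -> they are NOT anagrams
Result: 0

0


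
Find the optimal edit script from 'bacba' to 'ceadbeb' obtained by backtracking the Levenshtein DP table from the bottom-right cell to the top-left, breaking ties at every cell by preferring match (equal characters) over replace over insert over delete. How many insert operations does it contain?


Edit distance = 5. Backtracking from cell (5, 7) with preference match > replace > insert > delete,
then listing the resulting alignment 'bacba' -> 'ceadbeb' left to right:
  Step 1: insert 'c' [insertion #1]
  Step 2: replace b->e
  Step 3: keep 'a'
  Step 4: replace c->d
  Step 5: keep 'b'
  Step 6: insert 'e' [insertion #2]
  Step 7: replace a->b
Total insertions: 2

2


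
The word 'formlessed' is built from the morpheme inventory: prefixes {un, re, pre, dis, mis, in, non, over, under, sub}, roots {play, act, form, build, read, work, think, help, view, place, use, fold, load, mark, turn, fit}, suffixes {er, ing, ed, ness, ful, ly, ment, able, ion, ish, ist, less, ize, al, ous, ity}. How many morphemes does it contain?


Segmenting 'formlessed' against the inventory:
  'form' -> root (morpheme 1)
  'less' -> suffix (morpheme 2)
  'ed' -> suffix (morpheme 3)
Total morphemes: 3

3


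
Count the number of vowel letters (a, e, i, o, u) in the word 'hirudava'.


Scanning each character of 'hirudava':
  Position 1: 'h' -> consonant (running count: 0)
  Position 2: 'i' -> vowel (running count: 1)
  Position 3: 'r' -> consonant (running count: 1)
  Position 4: 'u' -> vowel (running count: 2)
  Position 5: 'd' -> consonant (running count: 2)
  Position 6: 'a' -> vowel (running count: 3)
  Position 7: 'v' -> consonant (running count: 3)
  Position 8: 'a' -> vowel (running count: 4)
Total vowels: 4

4


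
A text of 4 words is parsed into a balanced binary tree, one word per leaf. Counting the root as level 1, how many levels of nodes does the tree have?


In a balanced binary tree with n leaves the deepest leaf is ceil(log2(n)) edges below the root,
so counting node levels inclusive of root and leaves gives ceil(log2(n)) + 1 levels.
log2(4) = 2.0000
ceil(2.0000) = 2
levels = 2 + 1 = 3

3


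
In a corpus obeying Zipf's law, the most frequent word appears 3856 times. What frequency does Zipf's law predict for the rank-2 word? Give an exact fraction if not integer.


Zipf's law: freq(rank) = f1 / rank
f1 = 3856, rank = 2
freq = 3856 / 2
= 1928

1928


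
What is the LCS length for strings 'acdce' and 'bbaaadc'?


DP table for LCS of 'acdce' and 'bbaaadc':
       b  b  a  a  a  d  c
    0  0  0  0  0  0  0  0
  a 0  0  0  1  1  1  1  1
  c 0  0  0  1  1  1  1  2
  d 0  0  0  1  1  1  2  2
  c 0  0  0  1  1  1  2  3
  e 0  0  0  1  1  1  2  3
LCS: 'adc'
LCS length = 3

3


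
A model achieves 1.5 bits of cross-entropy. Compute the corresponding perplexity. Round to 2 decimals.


Perplexity formula: PP = 2^H
H = 1.5
PP = 2^1.5
Decompose: 2^1.5 = 2^1 * 2^0.5 = 2^1 * sqrt(2)
2^1 = 2, sqrt(2) ~ 1.4142136
PP ~ 2 * 1.4142136 = 2.8284272
Rounded to 2 decimals: 2.83

2.83


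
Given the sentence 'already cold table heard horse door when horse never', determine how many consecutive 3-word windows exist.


Word trigrams from [9] words:
  Trigram 1: (already cold table)
  Trigram 2: (cold table heard)
  Trigram 3: (table heard horse)
  Trigram 4: (heard horse door)
  Trigram 5: (horse door when)
  Trigram 6: (door when horse)
  Trigram 7: (when horse never)
Total word trigrams: 9 - 2 = 7

7
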